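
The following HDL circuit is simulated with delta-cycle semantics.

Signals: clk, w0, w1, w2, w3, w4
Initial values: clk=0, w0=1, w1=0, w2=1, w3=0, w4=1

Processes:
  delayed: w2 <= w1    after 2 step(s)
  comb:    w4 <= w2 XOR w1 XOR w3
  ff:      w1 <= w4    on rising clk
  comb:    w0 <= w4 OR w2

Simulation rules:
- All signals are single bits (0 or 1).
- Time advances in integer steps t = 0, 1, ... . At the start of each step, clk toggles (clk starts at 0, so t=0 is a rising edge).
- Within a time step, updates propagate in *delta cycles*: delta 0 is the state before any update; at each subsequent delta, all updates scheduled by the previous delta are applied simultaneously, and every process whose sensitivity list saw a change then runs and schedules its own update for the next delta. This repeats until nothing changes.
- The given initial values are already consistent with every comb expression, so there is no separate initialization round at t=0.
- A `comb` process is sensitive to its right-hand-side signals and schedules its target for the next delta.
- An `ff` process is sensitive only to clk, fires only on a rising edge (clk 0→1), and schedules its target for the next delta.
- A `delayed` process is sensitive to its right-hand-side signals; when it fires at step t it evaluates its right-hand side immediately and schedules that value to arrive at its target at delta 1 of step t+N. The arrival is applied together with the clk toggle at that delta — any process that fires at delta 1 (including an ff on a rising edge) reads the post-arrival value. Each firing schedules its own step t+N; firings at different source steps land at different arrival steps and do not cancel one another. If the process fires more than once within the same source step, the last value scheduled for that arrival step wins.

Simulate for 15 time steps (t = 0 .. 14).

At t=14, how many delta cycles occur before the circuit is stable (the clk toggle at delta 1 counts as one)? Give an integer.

3

t0.Δ0 clk=0 w4=1 w3=0 w2=1 w1=0 w0=1
t0.Δ1 clk=1 w4=1 w3=0 w2=1 w1=0 w0=1
t0.Δ2 clk=1 w4=1 w3=0 w2=1 w1=1 w0=1
t0.Δ3 clk=1 w4=0 w3=0 w2=1 w1=1 w0=1
t1.Δ0 clk=1 w4=0 w3=0 w2=1 w1=1 w0=1
t1.Δ1 clk=0 w4=0 w3=0 w2=1 w1=1 w0=1
t2.Δ0 clk=0 w4=0 w3=0 w2=1 w1=1 w0=1
t2.Δ1 clk=1 w4=0 w3=0 w2=1 w1=1 w0=1
t2.Δ2 clk=1 w4=0 w3=0 w2=1 w1=0 w0=1
t2.Δ3 clk=1 w4=1 w3=0 w2=1 w1=0 w0=1
t3.Δ0 clk=1 w4=1 w3=0 w2=1 w1=0 w0=1
t3.Δ1 clk=0 w4=1 w3=0 w2=1 w1=0 w0=1
t4.Δ0 clk=0 w4=1 w3=0 w2=1 w1=0 w0=1
t4.Δ1 clk=1 w4=1 w3=0 w2=0 w1=0 w0=1
t4.Δ2 clk=1 w4=0 w3=0 w2=0 w1=1 w0=1
t4.Δ3 clk=1 w4=1 w3=0 w2=0 w1=1 w0=0
t4.Δ4 clk=1 w4=1 w3=0 w2=0 w1=1 w0=1
t5.Δ0 clk=1 w4=1 w3=0 w2=0 w1=1 w0=1
t5.Δ1 clk=0 w4=1 w3=0 w2=0 w1=1 w0=1
t6.Δ0 clk=0 w4=1 w3=0 w2=0 w1=1 w0=1
t6.Δ1 clk=1 w4=1 w3=0 w2=1 w1=1 w0=1
t6.Δ2 clk=1 w4=0 w3=0 w2=1 w1=1 w0=1
t7.Δ0 clk=1 w4=0 w3=0 w2=1 w1=1 w0=1
t7.Δ1 clk=0 w4=0 w3=0 w2=1 w1=1 w0=1
t8.Δ0 clk=0 w4=0 w3=0 w2=1 w1=1 w0=1
t8.Δ1 clk=1 w4=0 w3=0 w2=1 w1=1 w0=1
t8.Δ2 clk=1 w4=0 w3=0 w2=1 w1=0 w0=1
t8.Δ3 clk=1 w4=1 w3=0 w2=1 w1=0 w0=1
t9.Δ0 clk=1 w4=1 w3=0 w2=1 w1=0 w0=1
t9.Δ1 clk=0 w4=1 w3=0 w2=1 w1=0 w0=1
t10.Δ0 clk=0 w4=1 w3=0 w2=1 w1=0 w0=1
t10.Δ1 clk=1 w4=1 w3=0 w2=0 w1=0 w0=1
t10.Δ2 clk=1 w4=0 w3=0 w2=0 w1=1 w0=1
t10.Δ3 clk=1 w4=1 w3=0 w2=0 w1=1 w0=0
t10.Δ4 clk=1 w4=1 w3=0 w2=0 w1=1 w0=1
t11.Δ0 clk=1 w4=1 w3=0 w2=0 w1=1 w0=1
t11.Δ1 clk=0 w4=1 w3=0 w2=0 w1=1 w0=1
t12.Δ0 clk=0 w4=1 w3=0 w2=0 w1=1 w0=1
t12.Δ1 clk=1 w4=1 w3=0 w2=1 w1=1 w0=1
t12.Δ2 clk=1 w4=0 w3=0 w2=1 w1=1 w0=1
t13.Δ0 clk=1 w4=0 w3=0 w2=1 w1=1 w0=1
t13.Δ1 clk=0 w4=0 w3=0 w2=1 w1=1 w0=1
t14.Δ0 clk=0 w4=0 w3=0 w2=1 w1=1 w0=1
t14.Δ1 clk=1 w4=0 w3=0 w2=1 w1=1 w0=1
t14.Δ2 clk=1 w4=0 w3=0 w2=1 w1=0 w0=1
t14.Δ3 clk=1 w4=1 w3=0 w2=1 w1=0 w0=1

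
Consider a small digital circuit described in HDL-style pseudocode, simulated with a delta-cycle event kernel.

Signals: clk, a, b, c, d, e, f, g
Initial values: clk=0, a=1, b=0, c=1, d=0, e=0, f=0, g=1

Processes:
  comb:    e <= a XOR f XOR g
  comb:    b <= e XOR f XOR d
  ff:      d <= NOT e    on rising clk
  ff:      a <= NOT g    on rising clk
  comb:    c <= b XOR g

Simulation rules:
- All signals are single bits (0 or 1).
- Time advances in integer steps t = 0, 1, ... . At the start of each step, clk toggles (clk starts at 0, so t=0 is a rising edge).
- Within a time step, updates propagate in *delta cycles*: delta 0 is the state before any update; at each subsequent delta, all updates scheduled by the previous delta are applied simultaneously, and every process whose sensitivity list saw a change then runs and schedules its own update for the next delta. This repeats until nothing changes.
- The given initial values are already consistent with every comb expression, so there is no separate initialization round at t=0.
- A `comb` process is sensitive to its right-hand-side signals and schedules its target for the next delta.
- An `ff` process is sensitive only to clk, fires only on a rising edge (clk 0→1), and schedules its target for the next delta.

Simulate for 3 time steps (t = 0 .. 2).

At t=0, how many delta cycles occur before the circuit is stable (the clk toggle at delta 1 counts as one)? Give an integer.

t0.Δ0 b=0 g=1 f=0 a=1 clk=0 d=0 e=0 c=1
t0.Δ1 b=0 g=1 f=0 a=1 clk=1 d=0 e=0 c=1
t0.Δ2 b=0 g=1 f=0 a=0 clk=1 d=1 e=0 c=1
t0.Δ3 b=1 g=1 f=0 a=0 clk=1 d=1 e=1 c=1
t0.Δ4 b=0 g=1 f=0 a=0 clk=1 d=1 e=1 c=0
t0.Δ5 b=0 g=1 f=0 a=0 clk=1 d=1 e=1 c=1
t1.Δ0 b=0 g=1 f=0 a=0 clk=1 d=1 e=1 c=1
t1.Δ1 b=0 g=1 f=0 a=0 clk=0 d=1 e=1 c=1
t2.Δ0 b=0 g=1 f=0 a=0 clk=0 d=1 e=1 c=1
t2.Δ1 b=0 g=1 f=0 a=0 clk=1 d=1 e=1 c=1
t2.Δ2 b=0 g=1 f=0 a=0 clk=1 d=0 e=1 c=1
t2.Δ3 b=1 g=1 f=0 a=0 clk=1 d=0 e=1 c=1
t2.Δ4 b=1 g=1 f=0 a=0 clk=1 d=0 e=1 c=0

5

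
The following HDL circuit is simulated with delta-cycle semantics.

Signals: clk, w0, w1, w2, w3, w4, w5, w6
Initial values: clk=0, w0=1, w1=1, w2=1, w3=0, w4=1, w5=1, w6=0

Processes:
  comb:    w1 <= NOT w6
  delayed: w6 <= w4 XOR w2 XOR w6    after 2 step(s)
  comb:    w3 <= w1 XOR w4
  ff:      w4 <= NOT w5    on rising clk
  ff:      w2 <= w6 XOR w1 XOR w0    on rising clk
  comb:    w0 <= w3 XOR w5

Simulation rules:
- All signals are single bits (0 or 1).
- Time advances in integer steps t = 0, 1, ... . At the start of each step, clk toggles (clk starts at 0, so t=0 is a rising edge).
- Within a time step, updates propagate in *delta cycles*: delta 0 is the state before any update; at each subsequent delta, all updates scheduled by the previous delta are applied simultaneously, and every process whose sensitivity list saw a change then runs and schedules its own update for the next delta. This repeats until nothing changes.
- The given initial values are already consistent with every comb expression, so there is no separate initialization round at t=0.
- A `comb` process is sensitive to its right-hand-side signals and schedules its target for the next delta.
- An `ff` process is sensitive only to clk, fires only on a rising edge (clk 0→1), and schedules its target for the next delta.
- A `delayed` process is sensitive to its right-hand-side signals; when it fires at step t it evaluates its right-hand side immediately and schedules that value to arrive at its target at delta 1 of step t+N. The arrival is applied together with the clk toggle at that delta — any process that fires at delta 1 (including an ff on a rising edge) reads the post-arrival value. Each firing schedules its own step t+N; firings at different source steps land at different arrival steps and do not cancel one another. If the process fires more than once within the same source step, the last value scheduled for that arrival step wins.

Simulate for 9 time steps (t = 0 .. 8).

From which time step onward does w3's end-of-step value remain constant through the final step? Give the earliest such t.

4

t0.Δ0 clk=0 w0=1 w3=0 w2=1 w1=1 w4=1 w5=1 w6=0
t0.Δ1 clk=1 w0=1 w3=0 w2=1 w1=1 w4=1 w5=1 w6=0
t0.Δ2 clk=1 w0=1 w3=0 w2=0 w1=1 w4=0 w5=1 w6=0
t0.Δ3 clk=1 w0=1 w3=1 w2=0 w1=1 w4=0 w5=1 w6=0
t0.Δ4 clk=1 w0=0 w3=1 w2=0 w1=1 w4=0 w5=1 w6=0
t1.Δ0 clk=1 w0=0 w3=1 w2=0 w1=1 w4=0 w5=1 w6=0
t1.Δ1 clk=0 w0=0 w3=1 w2=0 w1=1 w4=0 w5=1 w6=0
t2.Δ0 clk=0 w0=0 w3=1 w2=0 w1=1 w4=0 w5=1 w6=0
t2.Δ1 clk=1 w0=0 w3=1 w2=0 w1=1 w4=0 w5=1 w6=0
t2.Δ2 clk=1 w0=0 w3=1 w2=1 w1=1 w4=0 w5=1 w6=0
t3.Δ0 clk=1 w0=0 w3=1 w2=1 w1=1 w4=0 w5=1 w6=0
t3.Δ1 clk=0 w0=0 w3=1 w2=1 w1=1 w4=0 w5=1 w6=0
t4.Δ0 clk=0 w0=0 w3=1 w2=1 w1=1 w4=0 w5=1 w6=0
t4.Δ1 clk=1 w0=0 w3=1 w2=1 w1=1 w4=0 w5=1 w6=1
t4.Δ2 clk=1 w0=0 w3=1 w2=0 w1=0 w4=0 w5=1 w6=1
t4.Δ3 clk=1 w0=0 w3=0 w2=0 w1=0 w4=0 w5=1 w6=1
t4.Δ4 clk=1 w0=1 w3=0 w2=0 w1=0 w4=0 w5=1 w6=1
t5.Δ0 clk=1 w0=1 w3=0 w2=0 w1=0 w4=0 w5=1 w6=1
t5.Δ1 clk=0 w0=1 w3=0 w2=0 w1=0 w4=0 w5=1 w6=1
t6.Δ0 clk=0 w0=1 w3=0 w2=0 w1=0 w4=0 w5=1 w6=1
t6.Δ1 clk=1 w0=1 w3=0 w2=0 w1=0 w4=0 w5=1 w6=1
t7.Δ0 clk=1 w0=1 w3=0 w2=0 w1=0 w4=0 w5=1 w6=1
t7.Δ1 clk=0 w0=1 w3=0 w2=0 w1=0 w4=0 w5=1 w6=1
t8.Δ0 clk=0 w0=1 w3=0 w2=0 w1=0 w4=0 w5=1 w6=1
t8.Δ1 clk=1 w0=1 w3=0 w2=0 w1=0 w4=0 w5=1 w6=1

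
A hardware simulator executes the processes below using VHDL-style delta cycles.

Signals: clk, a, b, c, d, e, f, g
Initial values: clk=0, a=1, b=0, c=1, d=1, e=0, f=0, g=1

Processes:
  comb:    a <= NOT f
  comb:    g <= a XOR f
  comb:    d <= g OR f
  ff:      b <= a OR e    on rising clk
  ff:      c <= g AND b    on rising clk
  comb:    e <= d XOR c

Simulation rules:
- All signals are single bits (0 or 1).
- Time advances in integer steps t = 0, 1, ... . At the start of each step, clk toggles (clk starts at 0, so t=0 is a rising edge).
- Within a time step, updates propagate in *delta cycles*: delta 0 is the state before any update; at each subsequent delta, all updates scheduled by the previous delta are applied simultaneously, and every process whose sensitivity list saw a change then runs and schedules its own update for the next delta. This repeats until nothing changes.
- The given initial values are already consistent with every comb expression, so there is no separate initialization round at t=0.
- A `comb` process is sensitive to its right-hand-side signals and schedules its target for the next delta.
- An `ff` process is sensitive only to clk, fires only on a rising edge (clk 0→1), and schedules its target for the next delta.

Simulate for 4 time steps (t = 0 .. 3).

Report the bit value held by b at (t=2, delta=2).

1

t=0 Δ0: e=0 clk=0 c=1 f=0 b=0 a=1 d=1 g=1
  Δ1: clk:0→1
  Δ2: c:1→0, b:0→1
  Δ3: e:0→1
  (3Δ to stable)
t=1 Δ0: e=1 clk=1 c=0 f=0 b=1 a=1 d=1 g=1
  Δ1: clk:1→0
  (1Δ to stable)
t=2 Δ0: e=1 clk=0 c=0 f=0 b=1 a=1 d=1 g=1
  Δ1: clk:0→1
  Δ2: c:0→1
  Δ3: e:1→0
  (3Δ to stable)
t=3 Δ0: e=0 clk=1 c=1 f=0 b=1 a=1 d=1 g=1
  Δ1: clk:1→0
  (1Δ to stable)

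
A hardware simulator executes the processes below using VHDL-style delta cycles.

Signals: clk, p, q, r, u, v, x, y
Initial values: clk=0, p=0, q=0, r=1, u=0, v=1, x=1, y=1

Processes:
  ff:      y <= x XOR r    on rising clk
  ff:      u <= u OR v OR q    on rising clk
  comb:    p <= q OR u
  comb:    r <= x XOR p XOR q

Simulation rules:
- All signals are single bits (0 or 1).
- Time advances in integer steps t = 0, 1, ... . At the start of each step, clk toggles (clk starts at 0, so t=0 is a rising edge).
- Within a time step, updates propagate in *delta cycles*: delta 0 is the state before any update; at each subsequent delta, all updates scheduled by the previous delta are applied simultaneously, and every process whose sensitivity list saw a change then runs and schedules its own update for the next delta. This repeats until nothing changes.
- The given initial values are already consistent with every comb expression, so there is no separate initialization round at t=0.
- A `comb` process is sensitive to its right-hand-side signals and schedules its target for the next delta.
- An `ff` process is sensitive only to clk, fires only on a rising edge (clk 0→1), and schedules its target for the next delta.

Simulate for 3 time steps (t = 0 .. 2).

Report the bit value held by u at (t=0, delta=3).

t=0 Δ0: x=1 q=0 clk=0 v=1 r=1 y=1 p=0 u=0
  Δ1: clk:0→1
  Δ2: y:1→0, u:0→1
  Δ3: p:0→1
  Δ4: r:1→0
  (4Δ to stable)
t=1 Δ0: x=1 q=0 clk=1 v=1 r=0 y=0 p=1 u=1
  Δ1: clk:1→0
  (1Δ to stable)
t=2 Δ0: x=1 q=0 clk=0 v=1 r=0 y=0 p=1 u=1
  Δ1: clk:0→1
  Δ2: y:0→1
  (2Δ to stable)

1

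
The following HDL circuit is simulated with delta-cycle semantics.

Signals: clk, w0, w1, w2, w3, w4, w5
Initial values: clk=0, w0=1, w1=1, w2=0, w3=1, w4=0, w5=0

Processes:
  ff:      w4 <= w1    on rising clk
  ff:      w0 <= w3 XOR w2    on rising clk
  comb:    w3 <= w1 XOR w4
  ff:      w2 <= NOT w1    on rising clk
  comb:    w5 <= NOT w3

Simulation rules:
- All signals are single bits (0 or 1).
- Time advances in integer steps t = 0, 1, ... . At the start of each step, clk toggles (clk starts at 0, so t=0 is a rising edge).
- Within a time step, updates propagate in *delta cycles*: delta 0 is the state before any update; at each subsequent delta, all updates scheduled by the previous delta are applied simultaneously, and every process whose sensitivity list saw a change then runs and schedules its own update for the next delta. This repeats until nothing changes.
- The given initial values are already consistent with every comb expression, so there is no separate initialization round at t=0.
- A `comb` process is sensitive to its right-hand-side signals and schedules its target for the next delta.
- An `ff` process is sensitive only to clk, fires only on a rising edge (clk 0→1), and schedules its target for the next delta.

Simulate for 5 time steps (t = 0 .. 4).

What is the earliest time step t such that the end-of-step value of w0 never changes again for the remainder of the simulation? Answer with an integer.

t0.Δ0 w2=0 w5=0 w4=0 w0=1 w3=1 w1=1 clk=0
t0.Δ1 w2=0 w5=0 w4=0 w0=1 w3=1 w1=1 clk=1
t0.Δ2 w2=0 w5=0 w4=1 w0=1 w3=1 w1=1 clk=1
t0.Δ3 w2=0 w5=0 w4=1 w0=1 w3=0 w1=1 clk=1
t0.Δ4 w2=0 w5=1 w4=1 w0=1 w3=0 w1=1 clk=1
t1.Δ0 w2=0 w5=1 w4=1 w0=1 w3=0 w1=1 clk=1
t1.Δ1 w2=0 w5=1 w4=1 w0=1 w3=0 w1=1 clk=0
t2.Δ0 w2=0 w5=1 w4=1 w0=1 w3=0 w1=1 clk=0
t2.Δ1 w2=0 w5=1 w4=1 w0=1 w3=0 w1=1 clk=1
t2.Δ2 w2=0 w5=1 w4=1 w0=0 w3=0 w1=1 clk=1
t3.Δ0 w2=0 w5=1 w4=1 w0=0 w3=0 w1=1 clk=1
t3.Δ1 w2=0 w5=1 w4=1 w0=0 w3=0 w1=1 clk=0
t4.Δ0 w2=0 w5=1 w4=1 w0=0 w3=0 w1=1 clk=0
t4.Δ1 w2=0 w5=1 w4=1 w0=0 w3=0 w1=1 clk=1

2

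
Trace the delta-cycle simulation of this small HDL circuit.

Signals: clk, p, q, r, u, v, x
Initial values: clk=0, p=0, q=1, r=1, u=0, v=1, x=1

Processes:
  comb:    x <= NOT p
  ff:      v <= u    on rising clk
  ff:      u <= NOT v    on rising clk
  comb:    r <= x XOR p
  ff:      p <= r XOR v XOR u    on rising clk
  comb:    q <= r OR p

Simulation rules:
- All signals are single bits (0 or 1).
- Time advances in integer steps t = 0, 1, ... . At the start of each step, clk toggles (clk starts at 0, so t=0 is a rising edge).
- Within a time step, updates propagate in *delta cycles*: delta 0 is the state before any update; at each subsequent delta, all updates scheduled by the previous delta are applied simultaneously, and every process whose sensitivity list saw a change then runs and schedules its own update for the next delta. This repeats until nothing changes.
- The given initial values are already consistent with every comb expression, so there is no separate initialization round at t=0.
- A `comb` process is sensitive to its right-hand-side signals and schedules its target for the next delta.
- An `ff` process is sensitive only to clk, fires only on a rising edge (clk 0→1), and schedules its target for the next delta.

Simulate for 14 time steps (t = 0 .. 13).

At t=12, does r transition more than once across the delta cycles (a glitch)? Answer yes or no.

yes

[bits: u,r,q,clk,x,v,p]
t=0: Δ0=0110110 Δ1=0111110 Δ2=0111100 | 2Δ
t=1: Δ0=0111100 Δ1=0110100 | 1Δ
t=2: Δ0=0110100 Δ1=0111100 Δ2=1111101 Δ3=1011001 Δ4=1111001 | 4Δ
t=3: Δ0=1111001 Δ1=1110001 | 1Δ
t=4: Δ0=1110001 Δ1=1111001 Δ2=1111010 Δ3=1011110 Δ4=1101110 Δ5=1111110 | 5Δ
t=5: Δ0=1111110 Δ1=1110110 | 1Δ
t=6: Δ0=1110110 Δ1=1111110 Δ2=0111111 Δ3=0011011 Δ4=0111011 | 4Δ
t=7: Δ0=0111011 Δ1=0110011 | 1Δ
t=8: Δ0=0110011 Δ1=0111011 Δ2=0111000 Δ3=0011100 Δ4=0101100 Δ5=0111100 | 5Δ
t=9: Δ0=0111100 Δ1=0110100 | 1Δ
t=10: Δ0=0110100 Δ1=0111100 Δ2=1111101 Δ3=1011001 Δ4=1111001 | 4Δ
t=11: Δ0=1111001 Δ1=1110001 | 1Δ
t=12: Δ0=1110001 Δ1=1111001 Δ2=1111010 Δ3=1011110 Δ4=1101110 Δ5=1111110 | 5Δ
t=13: Δ0=1111110 Δ1=1110110 | 1Δ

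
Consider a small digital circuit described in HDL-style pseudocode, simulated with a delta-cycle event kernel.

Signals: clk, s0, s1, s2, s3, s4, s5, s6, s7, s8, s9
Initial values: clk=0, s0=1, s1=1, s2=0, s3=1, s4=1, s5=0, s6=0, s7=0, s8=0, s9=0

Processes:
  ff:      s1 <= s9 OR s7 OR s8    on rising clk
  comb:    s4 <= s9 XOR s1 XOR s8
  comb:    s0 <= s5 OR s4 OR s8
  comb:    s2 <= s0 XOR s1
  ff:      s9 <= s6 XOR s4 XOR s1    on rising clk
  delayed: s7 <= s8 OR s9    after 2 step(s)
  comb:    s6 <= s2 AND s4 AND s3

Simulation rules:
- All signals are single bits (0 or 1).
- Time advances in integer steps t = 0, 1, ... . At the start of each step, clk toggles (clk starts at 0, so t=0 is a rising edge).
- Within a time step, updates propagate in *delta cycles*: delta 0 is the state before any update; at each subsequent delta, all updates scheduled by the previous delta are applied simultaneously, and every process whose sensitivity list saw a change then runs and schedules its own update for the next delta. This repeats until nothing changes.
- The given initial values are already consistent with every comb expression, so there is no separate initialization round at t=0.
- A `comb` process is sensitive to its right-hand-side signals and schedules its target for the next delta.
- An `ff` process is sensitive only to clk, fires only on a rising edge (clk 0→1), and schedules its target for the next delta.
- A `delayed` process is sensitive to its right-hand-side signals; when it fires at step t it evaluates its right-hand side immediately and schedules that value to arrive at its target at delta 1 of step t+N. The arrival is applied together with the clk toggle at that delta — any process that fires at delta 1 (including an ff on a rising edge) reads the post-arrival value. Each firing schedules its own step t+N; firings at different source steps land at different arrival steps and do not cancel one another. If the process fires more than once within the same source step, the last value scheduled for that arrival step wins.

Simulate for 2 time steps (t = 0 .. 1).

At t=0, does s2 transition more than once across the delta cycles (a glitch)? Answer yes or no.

[bits: clk,s4,s6,s0,s2,s8,s1,s7,s3,s5,s9]
t=0: Δ0=01010010100 Δ1=11010010100 Δ2=11010000100 Δ3=10011000100 Δ4=10001000100 Δ5=10000000100 | 5Δ
t=1: Δ0=10000000100 Δ1=00000000100 | 1Δ

yes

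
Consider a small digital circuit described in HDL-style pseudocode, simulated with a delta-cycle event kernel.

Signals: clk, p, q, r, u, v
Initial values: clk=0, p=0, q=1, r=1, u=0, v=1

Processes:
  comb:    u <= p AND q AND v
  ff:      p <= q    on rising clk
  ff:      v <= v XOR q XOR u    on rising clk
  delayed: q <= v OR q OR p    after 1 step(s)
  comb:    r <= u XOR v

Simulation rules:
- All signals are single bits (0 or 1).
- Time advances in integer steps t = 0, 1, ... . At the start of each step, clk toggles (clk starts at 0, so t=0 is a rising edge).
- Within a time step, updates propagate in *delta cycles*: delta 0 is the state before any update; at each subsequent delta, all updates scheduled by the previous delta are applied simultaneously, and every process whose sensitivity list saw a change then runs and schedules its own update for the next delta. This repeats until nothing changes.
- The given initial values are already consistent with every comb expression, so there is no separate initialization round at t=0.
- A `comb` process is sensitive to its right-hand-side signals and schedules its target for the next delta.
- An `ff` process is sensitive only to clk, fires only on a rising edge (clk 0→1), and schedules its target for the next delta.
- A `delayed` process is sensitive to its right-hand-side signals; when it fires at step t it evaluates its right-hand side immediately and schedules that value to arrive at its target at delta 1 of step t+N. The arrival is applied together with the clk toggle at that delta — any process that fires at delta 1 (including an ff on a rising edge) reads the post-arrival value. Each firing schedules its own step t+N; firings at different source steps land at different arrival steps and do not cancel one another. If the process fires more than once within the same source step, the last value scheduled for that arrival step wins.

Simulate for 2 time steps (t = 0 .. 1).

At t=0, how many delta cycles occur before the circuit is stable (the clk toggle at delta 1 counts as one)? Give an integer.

3

t=0 Δ0: v=1 r=1 clk=0 q=1 u=0 p=0
  Δ1: clk:0→1
  Δ2: v:1→0, p:0→1
  Δ3: r:1→0
  (3Δ to stable)
t=1 Δ0: v=0 r=0 clk=1 q=1 u=0 p=1
  Δ1: clk:1→0
  (1Δ to stable)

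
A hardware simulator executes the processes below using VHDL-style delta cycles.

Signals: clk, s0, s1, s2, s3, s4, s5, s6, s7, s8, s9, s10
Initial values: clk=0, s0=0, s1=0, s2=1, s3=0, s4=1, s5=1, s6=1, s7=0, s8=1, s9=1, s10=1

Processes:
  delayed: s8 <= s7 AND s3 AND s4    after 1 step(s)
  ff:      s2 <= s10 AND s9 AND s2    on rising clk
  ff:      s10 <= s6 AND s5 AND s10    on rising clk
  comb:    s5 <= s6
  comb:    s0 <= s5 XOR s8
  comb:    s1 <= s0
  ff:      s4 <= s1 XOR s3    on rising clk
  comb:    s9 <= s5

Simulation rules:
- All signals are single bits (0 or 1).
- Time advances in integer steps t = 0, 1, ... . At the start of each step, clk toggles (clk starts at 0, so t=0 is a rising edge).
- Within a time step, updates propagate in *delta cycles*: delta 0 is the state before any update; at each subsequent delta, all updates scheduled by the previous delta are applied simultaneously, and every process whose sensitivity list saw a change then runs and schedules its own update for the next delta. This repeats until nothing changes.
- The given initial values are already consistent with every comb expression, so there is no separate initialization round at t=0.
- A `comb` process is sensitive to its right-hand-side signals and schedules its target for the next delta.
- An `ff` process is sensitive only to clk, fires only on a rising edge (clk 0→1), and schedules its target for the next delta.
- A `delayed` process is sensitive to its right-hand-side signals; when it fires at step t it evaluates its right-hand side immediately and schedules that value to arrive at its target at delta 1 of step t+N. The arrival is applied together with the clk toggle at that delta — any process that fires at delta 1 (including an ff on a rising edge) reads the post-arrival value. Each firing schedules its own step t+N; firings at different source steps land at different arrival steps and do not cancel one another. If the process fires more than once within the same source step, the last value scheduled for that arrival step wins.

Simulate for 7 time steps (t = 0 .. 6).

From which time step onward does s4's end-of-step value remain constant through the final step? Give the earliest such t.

t0.Δ0 s3=0 s5=1 s7=0 s0=0 clk=0 s2=1 s9=1 s6=1 s10=1 s8=1 s4=1 s1=0
t0.Δ1 s3=0 s5=1 s7=0 s0=0 clk=1 s2=1 s9=1 s6=1 s10=1 s8=1 s4=1 s1=0
t0.Δ2 s3=0 s5=1 s7=0 s0=0 clk=1 s2=1 s9=1 s6=1 s10=1 s8=1 s4=0 s1=0
t1.Δ0 s3=0 s5=1 s7=0 s0=0 clk=1 s2=1 s9=1 s6=1 s10=1 s8=1 s4=0 s1=0
t1.Δ1 s3=0 s5=1 s7=0 s0=0 clk=0 s2=1 s9=1 s6=1 s10=1 s8=0 s4=0 s1=0
t1.Δ2 s3=0 s5=1 s7=0 s0=1 clk=0 s2=1 s9=1 s6=1 s10=1 s8=0 s4=0 s1=0
t1.Δ3 s3=0 s5=1 s7=0 s0=1 clk=0 s2=1 s9=1 s6=1 s10=1 s8=0 s4=0 s1=1
t2.Δ0 s3=0 s5=1 s7=0 s0=1 clk=0 s2=1 s9=1 s6=1 s10=1 s8=0 s4=0 s1=1
t2.Δ1 s3=0 s5=1 s7=0 s0=1 clk=1 s2=1 s9=1 s6=1 s10=1 s8=0 s4=0 s1=1
t2.Δ2 s3=0 s5=1 s7=0 s0=1 clk=1 s2=1 s9=1 s6=1 s10=1 s8=0 s4=1 s1=1
t3.Δ0 s3=0 s5=1 s7=0 s0=1 clk=1 s2=1 s9=1 s6=1 s10=1 s8=0 s4=1 s1=1
t3.Δ1 s3=0 s5=1 s7=0 s0=1 clk=0 s2=1 s9=1 s6=1 s10=1 s8=0 s4=1 s1=1
t4.Δ0 s3=0 s5=1 s7=0 s0=1 clk=0 s2=1 s9=1 s6=1 s10=1 s8=0 s4=1 s1=1
t4.Δ1 s3=0 s5=1 s7=0 s0=1 clk=1 s2=1 s9=1 s6=1 s10=1 s8=0 s4=1 s1=1
t5.Δ0 s3=0 s5=1 s7=0 s0=1 clk=1 s2=1 s9=1 s6=1 s10=1 s8=0 s4=1 s1=1
t5.Δ1 s3=0 s5=1 s7=0 s0=1 clk=0 s2=1 s9=1 s6=1 s10=1 s8=0 s4=1 s1=1
t6.Δ0 s3=0 s5=1 s7=0 s0=1 clk=0 s2=1 s9=1 s6=1 s10=1 s8=0 s4=1 s1=1
t6.Δ1 s3=0 s5=1 s7=0 s0=1 clk=1 s2=1 s9=1 s6=1 s10=1 s8=0 s4=1 s1=1

2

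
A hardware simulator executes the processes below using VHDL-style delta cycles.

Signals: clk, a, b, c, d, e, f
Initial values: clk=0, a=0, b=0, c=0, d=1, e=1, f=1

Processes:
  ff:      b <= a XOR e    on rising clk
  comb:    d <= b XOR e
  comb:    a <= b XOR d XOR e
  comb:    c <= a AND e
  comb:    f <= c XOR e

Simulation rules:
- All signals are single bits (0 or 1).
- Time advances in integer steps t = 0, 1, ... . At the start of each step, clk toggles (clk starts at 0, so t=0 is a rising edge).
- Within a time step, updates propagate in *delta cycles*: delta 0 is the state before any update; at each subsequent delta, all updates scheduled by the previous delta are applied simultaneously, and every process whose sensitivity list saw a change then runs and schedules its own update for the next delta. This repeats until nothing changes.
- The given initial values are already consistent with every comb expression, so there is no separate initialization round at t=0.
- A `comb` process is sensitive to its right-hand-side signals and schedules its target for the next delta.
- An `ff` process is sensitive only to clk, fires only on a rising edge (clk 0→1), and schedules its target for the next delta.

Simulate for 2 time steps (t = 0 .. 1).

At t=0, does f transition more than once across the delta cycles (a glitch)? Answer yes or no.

yes

[bits: d,f,a,c,b,clk,e]
t=0: Δ0=1100001 Δ1=1100011 Δ2=1100111 Δ3=0110111 Δ4=0101111 Δ5=0000111 Δ6=0100111 | 6Δ
t=1: Δ0=0100111 Δ1=0100101 | 1Δ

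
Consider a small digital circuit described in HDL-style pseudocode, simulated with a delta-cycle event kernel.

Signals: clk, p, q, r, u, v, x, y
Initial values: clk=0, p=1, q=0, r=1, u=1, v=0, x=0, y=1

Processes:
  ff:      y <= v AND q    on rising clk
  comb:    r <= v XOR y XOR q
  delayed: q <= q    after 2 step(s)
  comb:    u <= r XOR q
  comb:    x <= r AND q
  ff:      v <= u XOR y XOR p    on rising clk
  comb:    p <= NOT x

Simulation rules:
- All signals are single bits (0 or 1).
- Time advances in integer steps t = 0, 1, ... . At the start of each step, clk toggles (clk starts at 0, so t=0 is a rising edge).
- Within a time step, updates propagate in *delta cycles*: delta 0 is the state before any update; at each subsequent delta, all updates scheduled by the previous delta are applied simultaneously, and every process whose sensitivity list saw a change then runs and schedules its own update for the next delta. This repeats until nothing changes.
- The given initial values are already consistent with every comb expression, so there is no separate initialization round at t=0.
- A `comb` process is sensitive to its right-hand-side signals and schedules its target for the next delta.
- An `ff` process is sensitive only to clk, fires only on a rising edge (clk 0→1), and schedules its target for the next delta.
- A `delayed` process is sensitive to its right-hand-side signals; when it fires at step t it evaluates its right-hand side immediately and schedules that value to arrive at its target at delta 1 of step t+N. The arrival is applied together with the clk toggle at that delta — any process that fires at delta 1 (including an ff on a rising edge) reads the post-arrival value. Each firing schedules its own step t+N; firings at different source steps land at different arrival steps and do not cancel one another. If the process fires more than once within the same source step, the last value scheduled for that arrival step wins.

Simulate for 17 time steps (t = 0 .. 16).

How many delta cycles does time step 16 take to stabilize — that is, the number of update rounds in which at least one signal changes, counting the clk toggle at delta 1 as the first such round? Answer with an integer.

[bits: x,q,r,y,clk,v,u,p]
t=0: Δ0=00110011 Δ1=00111011 Δ2=00101111 | 2Δ
t=1: Δ0=00101111 Δ1=00100111 | 1Δ
t=2: Δ0=00100111 Δ1=00101111 Δ2=00101011 Δ3=00001011 Δ4=00001001 | 4Δ
t=3: Δ0=00001001 Δ1=00000001 | 1Δ
t=4: Δ0=00000001 Δ1=00001001 Δ2=00001101 Δ3=00101101 Δ4=00101111 | 4Δ
t=5: Δ0=00101111 Δ1=00100111 | 1Δ
t=6: Δ0=00100111 Δ1=00101111 Δ2=00101011 Δ3=00001011 Δ4=00001001 | 4Δ
t=7: Δ0=00001001 Δ1=00000001 | 1Δ
t=8: Δ0=00000001 Δ1=00001001 Δ2=00001101 Δ3=00101101 Δ4=00101111 | 4Δ
t=9: Δ0=00101111 Δ1=00100111 | 1Δ
t=10: Δ0=00100111 Δ1=00101111 Δ2=00101011 Δ3=00001011 Δ4=00001001 | 4Δ
t=11: Δ0=00001001 Δ1=00000001 | 1Δ
t=12: Δ0=00000001 Δ1=00001001 Δ2=00001101 Δ3=00101101 Δ4=00101111 | 4Δ
t=13: Δ0=00101111 Δ1=00100111 | 1Δ
t=14: Δ0=00100111 Δ1=00101111 Δ2=00101011 Δ3=00001011 Δ4=00001001 | 4Δ
t=15: Δ0=00001001 Δ1=00000001 | 1Δ
t=16: Δ0=00000001 Δ1=00001001 Δ2=00001101 Δ3=00101101 Δ4=00101111 | 4Δ

4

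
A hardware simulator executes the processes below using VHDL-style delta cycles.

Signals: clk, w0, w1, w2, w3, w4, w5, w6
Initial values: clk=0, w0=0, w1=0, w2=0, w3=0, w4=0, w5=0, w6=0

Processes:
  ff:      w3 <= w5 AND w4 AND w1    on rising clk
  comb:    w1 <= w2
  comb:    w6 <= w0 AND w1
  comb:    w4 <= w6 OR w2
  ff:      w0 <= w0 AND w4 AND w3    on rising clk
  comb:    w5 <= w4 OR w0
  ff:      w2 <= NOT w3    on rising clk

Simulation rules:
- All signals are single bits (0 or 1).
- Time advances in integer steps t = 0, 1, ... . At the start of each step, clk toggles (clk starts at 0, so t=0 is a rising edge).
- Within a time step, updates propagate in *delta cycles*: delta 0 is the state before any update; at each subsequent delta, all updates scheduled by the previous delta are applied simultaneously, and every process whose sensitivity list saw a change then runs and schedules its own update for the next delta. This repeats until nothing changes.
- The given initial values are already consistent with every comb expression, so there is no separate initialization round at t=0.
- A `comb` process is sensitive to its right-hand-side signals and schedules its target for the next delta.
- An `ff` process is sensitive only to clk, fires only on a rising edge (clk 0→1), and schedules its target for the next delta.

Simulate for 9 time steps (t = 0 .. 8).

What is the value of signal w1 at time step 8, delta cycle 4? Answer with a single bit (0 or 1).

t=0 Δ0: w3=0 w1=0 w4=0 w0=0 clk=0 w2=0 w6=0 w5=0
  Δ1: clk:0→1
  Δ2: w2:0→1
  Δ3: w1:0→1, w4:0→1
  Δ4: w5:0→1
  (4Δ to stable)
t=1 Δ0: w3=0 w1=1 w4=1 w0=0 clk=1 w2=1 w6=0 w5=1
  Δ1: clk:1→0
  (1Δ to stable)
t=2 Δ0: w3=0 w1=1 w4=1 w0=0 clk=0 w2=1 w6=0 w5=1
  Δ1: clk:0→1
  Δ2: w3:0→1
  (2Δ to stable)
t=3 Δ0: w3=1 w1=1 w4=1 w0=0 clk=1 w2=1 w6=0 w5=1
  Δ1: clk:1→0
  (1Δ to stable)
t=4 Δ0: w3=1 w1=1 w4=1 w0=0 clk=0 w2=1 w6=0 w5=1
  Δ1: clk:0→1
  Δ2: w2:1→0
  Δ3: w1:1→0, w4:1→0
  Δ4: w5:1→0
  (4Δ to stable)
t=5 Δ0: w3=1 w1=0 w4=0 w0=0 clk=1 w2=0 w6=0 w5=0
  Δ1: clk:1→0
  (1Δ to stable)
t=6 Δ0: w3=1 w1=0 w4=0 w0=0 clk=0 w2=0 w6=0 w5=0
  Δ1: clk:0→1
  Δ2: w3:1→0
  (2Δ to stable)
t=7 Δ0: w3=0 w1=0 w4=0 w0=0 clk=1 w2=0 w6=0 w5=0
  Δ1: clk:1→0
  (1Δ to stable)
t=8 Δ0: w3=0 w1=0 w4=0 w0=0 clk=0 w2=0 w6=0 w5=0
  Δ1: clk:0→1
  Δ2: w2:0→1
  Δ3: w1:0→1, w4:0→1
  Δ4: w5:0→1
  (4Δ to stable)

1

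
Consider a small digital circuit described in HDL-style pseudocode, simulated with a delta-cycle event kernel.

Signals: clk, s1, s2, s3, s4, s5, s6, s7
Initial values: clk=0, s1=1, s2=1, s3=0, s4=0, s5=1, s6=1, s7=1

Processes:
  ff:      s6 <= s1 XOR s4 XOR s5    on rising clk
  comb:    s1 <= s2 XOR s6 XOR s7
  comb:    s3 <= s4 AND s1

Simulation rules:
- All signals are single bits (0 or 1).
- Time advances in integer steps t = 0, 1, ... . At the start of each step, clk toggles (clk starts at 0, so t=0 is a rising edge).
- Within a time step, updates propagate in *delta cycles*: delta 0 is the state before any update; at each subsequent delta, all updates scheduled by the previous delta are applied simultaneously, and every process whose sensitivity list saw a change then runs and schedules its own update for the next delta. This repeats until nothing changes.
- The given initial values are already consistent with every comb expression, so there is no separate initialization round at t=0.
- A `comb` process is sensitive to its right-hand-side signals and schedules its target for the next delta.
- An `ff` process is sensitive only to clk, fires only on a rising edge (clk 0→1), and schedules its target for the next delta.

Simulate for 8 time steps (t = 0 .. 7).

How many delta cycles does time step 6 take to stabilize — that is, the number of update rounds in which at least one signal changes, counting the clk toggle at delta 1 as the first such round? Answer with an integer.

t=0 Δ0: s5=1 s7=1 s6=1 s1=1 s3=0 s4=0 s2=1 clk=0
  Δ1: clk:0→1
  Δ2: s6:1→0
  Δ3: s1:1→0
  (3Δ to stable)
t=1 Δ0: s5=1 s7=1 s6=0 s1=0 s3=0 s4=0 s2=1 clk=1
  Δ1: clk:1→0
  (1Δ to stable)
t=2 Δ0: s5=1 s7=1 s6=0 s1=0 s3=0 s4=0 s2=1 clk=0
  Δ1: clk:0→1
  Δ2: s6:0→1
  Δ3: s1:0→1
  (3Δ to stable)
t=3 Δ0: s5=1 s7=1 s6=1 s1=1 s3=0 s4=0 s2=1 clk=1
  Δ1: clk:1→0
  (1Δ to stable)
t=4 Δ0: s5=1 s7=1 s6=1 s1=1 s3=0 s4=0 s2=1 clk=0
  Δ1: clk:0→1
  Δ2: s6:1→0
  Δ3: s1:1→0
  (3Δ to stable)
t=5 Δ0: s5=1 s7=1 s6=0 s1=0 s3=0 s4=0 s2=1 clk=1
  Δ1: clk:1→0
  (1Δ to stable)
t=6 Δ0: s5=1 s7=1 s6=0 s1=0 s3=0 s4=0 s2=1 clk=0
  Δ1: clk:0→1
  Δ2: s6:0→1
  Δ3: s1:0→1
  (3Δ to stable)
t=7 Δ0: s5=1 s7=1 s6=1 s1=1 s3=0 s4=0 s2=1 clk=1
  Δ1: clk:1→0
  (1Δ to stable)

3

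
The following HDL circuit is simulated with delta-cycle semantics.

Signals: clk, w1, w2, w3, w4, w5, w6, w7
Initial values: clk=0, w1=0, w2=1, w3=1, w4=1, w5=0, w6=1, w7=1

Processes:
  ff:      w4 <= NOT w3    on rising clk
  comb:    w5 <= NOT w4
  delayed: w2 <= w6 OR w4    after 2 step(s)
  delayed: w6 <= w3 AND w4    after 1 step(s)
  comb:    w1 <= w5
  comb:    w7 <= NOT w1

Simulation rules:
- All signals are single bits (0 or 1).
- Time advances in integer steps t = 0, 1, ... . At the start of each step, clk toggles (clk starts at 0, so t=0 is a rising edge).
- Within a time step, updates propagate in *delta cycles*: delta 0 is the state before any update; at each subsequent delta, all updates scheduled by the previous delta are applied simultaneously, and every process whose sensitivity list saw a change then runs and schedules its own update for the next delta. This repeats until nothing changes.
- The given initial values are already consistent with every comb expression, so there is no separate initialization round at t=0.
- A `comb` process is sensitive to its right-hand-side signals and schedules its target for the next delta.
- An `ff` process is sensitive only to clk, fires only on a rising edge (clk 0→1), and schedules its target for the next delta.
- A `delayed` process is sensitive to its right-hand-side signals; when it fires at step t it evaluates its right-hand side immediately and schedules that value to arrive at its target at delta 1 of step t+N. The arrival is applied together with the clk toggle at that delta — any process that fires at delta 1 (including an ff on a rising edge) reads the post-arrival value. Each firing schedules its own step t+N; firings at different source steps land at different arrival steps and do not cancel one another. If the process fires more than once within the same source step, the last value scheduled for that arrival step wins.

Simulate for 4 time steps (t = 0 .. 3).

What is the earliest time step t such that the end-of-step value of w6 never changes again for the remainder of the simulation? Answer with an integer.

1

t=0 Δ0: w2=1 clk=0 w5=0 w7=1 w1=0 w3=1 w6=1 w4=1
  Δ1: clk:0→1
  Δ2: w4:1→0
  Δ3: w5:0→1
  Δ4: w1:0→1
  Δ5: w7:1→0
  (5Δ to stable)
t=1 Δ0: w2=1 clk=1 w5=1 w7=0 w1=1 w3=1 w6=1 w4=0
  Δ1: clk:1→0, w6:1→0
  (1Δ to stable)
t=2 Δ0: w2=1 clk=0 w5=1 w7=0 w1=1 w3=1 w6=0 w4=0
  Δ1: clk:0→1
  (1Δ to stable)
t=3 Δ0: w2=1 clk=1 w5=1 w7=0 w1=1 w3=1 w6=0 w4=0
  Δ1: w2:1→0, clk:1→0
  (1Δ to stable)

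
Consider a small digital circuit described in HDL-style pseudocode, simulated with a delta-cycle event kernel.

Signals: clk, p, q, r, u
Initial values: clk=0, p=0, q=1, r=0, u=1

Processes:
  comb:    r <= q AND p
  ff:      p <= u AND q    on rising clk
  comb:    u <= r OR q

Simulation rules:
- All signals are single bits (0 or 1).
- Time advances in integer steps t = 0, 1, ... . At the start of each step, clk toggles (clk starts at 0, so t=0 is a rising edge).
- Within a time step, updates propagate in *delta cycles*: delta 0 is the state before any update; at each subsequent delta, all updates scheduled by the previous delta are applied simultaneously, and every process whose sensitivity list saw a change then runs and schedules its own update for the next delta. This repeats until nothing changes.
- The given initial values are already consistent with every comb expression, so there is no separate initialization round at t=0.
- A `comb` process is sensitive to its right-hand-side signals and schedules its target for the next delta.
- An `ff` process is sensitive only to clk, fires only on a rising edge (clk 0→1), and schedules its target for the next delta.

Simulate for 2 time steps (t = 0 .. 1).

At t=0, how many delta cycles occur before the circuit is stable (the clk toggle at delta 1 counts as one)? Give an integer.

t=0 Δ0: r=0 clk=0 q=1 u=1 p=0
  Δ1: clk:0→1
  Δ2: p:0→1
  Δ3: r:0→1
  (3Δ to stable)
t=1 Δ0: r=1 clk=1 q=1 u=1 p=1
  Δ1: clk:1→0
  (1Δ to stable)

3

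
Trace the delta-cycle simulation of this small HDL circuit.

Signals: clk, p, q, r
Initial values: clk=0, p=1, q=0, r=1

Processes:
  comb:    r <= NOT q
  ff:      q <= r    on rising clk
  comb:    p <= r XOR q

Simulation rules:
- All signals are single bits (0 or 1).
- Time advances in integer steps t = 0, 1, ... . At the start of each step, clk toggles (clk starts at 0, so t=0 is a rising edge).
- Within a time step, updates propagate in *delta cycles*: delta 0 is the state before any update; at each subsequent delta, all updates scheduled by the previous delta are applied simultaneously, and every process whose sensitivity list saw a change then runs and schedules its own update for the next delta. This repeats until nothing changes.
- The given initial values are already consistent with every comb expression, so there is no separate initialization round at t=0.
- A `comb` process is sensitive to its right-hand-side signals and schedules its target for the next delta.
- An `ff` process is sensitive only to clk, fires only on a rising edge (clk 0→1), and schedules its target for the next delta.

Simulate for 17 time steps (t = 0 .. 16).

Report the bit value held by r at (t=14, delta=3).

[bits: r,p,q,clk]
t=0: Δ0=1100 Δ1=1101 Δ2=1111 Δ3=0011 Δ4=0111 | 4Δ
t=1: Δ0=0111 Δ1=0110 | 1Δ
t=2: Δ0=0110 Δ1=0111 Δ2=0101 Δ3=1001 Δ4=1101 | 4Δ
t=3: Δ0=1101 Δ1=1100 | 1Δ
t=4: Δ0=1100 Δ1=1101 Δ2=1111 Δ3=0011 Δ4=0111 | 4Δ
t=5: Δ0=0111 Δ1=0110 | 1Δ
t=6: Δ0=0110 Δ1=0111 Δ2=0101 Δ3=1001 Δ4=1101 | 4Δ
t=7: Δ0=1101 Δ1=1100 | 1Δ
t=8: Δ0=1100 Δ1=1101 Δ2=1111 Δ3=0011 Δ4=0111 | 4Δ
t=9: Δ0=0111 Δ1=0110 | 1Δ
t=10: Δ0=0110 Δ1=0111 Δ2=0101 Δ3=1001 Δ4=1101 | 4Δ
t=11: Δ0=1101 Δ1=1100 | 1Δ
t=12: Δ0=1100 Δ1=1101 Δ2=1111 Δ3=0011 Δ4=0111 | 4Δ
t=13: Δ0=0111 Δ1=0110 | 1Δ
t=14: Δ0=0110 Δ1=0111 Δ2=0101 Δ3=1001 Δ4=1101 | 4Δ
t=15: Δ0=1101 Δ1=1100 | 1Δ
t=16: Δ0=1100 Δ1=1101 Δ2=1111 Δ3=0011 Δ4=0111 | 4Δ

1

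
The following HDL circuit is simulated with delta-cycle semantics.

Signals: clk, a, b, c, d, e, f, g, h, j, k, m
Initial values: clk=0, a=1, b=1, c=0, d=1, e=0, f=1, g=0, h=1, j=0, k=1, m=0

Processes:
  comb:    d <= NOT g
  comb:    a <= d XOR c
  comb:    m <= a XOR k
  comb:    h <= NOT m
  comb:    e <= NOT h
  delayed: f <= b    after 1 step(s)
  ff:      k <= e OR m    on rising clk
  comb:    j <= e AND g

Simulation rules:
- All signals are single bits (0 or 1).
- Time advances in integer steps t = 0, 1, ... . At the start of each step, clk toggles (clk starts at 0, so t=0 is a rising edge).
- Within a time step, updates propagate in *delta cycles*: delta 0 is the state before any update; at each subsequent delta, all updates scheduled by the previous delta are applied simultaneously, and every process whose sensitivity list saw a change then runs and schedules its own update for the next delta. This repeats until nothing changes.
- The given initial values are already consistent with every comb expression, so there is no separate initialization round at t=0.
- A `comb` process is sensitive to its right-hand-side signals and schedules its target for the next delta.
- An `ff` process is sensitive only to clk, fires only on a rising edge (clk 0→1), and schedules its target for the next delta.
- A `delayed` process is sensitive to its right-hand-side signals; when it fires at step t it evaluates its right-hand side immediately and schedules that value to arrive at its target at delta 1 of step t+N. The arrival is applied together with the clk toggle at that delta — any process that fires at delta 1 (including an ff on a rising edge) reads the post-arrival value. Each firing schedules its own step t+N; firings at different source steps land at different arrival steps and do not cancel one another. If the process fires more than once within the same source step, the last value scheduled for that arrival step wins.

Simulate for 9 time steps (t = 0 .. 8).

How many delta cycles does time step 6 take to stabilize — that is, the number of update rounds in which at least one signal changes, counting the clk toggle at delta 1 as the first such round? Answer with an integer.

[bits: j,h,c,f,d,b,e,clk,a,m,k,g]
t=0: Δ0=010111001010 Δ1=010111011010 Δ2=010111011000 Δ3=010111011100 Δ4=000111011100 Δ5=000111111100 | 5Δ
t=1: Δ0=000111111100 Δ1=000111101100 | 1Δ
t=2: Δ0=000111101100 Δ1=000111111100 Δ2=000111111110 Δ3=000111111010 Δ4=010111111010 Δ5=010111011010 | 5Δ
t=3: Δ0=010111011010 Δ1=010111001010 | 1Δ
t=4: Δ0=010111001010 Δ1=010111011010 Δ2=010111011000 Δ3=010111011100 Δ4=000111011100 Δ5=000111111100 | 5Δ
t=5: Δ0=000111111100 Δ1=000111101100 | 1Δ
t=6: Δ0=000111101100 Δ1=000111111100 Δ2=000111111110 Δ3=000111111010 Δ4=010111111010 Δ5=010111011010 | 5Δ
t=7: Δ0=010111011010 Δ1=010111001010 | 1Δ
t=8: Δ0=010111001010 Δ1=010111011010 Δ2=010111011000 Δ3=010111011100 Δ4=000111011100 Δ5=000111111100 | 5Δ

5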